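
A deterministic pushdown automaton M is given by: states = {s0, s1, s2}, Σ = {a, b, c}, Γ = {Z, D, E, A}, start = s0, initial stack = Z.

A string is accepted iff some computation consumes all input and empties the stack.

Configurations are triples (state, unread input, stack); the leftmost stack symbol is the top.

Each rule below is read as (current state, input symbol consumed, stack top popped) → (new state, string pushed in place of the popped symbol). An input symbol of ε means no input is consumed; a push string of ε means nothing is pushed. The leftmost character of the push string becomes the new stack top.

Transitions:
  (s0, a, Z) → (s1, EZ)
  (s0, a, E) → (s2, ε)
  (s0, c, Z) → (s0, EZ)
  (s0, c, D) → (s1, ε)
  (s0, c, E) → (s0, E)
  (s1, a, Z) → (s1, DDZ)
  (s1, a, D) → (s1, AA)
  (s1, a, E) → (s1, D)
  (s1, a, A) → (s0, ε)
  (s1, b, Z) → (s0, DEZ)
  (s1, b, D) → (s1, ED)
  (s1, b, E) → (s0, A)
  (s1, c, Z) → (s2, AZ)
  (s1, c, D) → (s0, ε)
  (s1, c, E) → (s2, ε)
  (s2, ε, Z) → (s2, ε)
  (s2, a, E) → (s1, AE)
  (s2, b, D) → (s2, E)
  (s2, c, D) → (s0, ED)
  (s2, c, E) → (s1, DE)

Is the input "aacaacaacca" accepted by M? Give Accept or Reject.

Accept

(s0, aacaacaacca, Z)
  read a, top Z: go to s1, push EZ → (s1, acaacaacca, EZ)
  read a, top E: go to s1, push D → (s1, caacaacca, DZ)
  read c, top D: go to s0, push ε → (s0, aacaacca, Z)
  read a, top Z: go to s1, push EZ → (s1, acaacca, EZ)
  read a, top E: go to s1, push D → (s1, caacca, DZ)
  read c, top D: go to s0, push ε → (s0, aacca, Z)
  read a, top Z: go to s1, push EZ → (s1, acca, EZ)
  read a, top E: go to s1, push D → (s1, cca, DZ)
  read c, top D: go to s0, push ε → (s0, ca, Z)
  read c, top Z: go to s0, push EZ → (s0, a, EZ)
  read a, top E: go to s2, push ε → (s2, ε, Z)
  ε-move, top Z: go to s2, push ε → (s2, ε, ε)
All input consumed and the stack is empty.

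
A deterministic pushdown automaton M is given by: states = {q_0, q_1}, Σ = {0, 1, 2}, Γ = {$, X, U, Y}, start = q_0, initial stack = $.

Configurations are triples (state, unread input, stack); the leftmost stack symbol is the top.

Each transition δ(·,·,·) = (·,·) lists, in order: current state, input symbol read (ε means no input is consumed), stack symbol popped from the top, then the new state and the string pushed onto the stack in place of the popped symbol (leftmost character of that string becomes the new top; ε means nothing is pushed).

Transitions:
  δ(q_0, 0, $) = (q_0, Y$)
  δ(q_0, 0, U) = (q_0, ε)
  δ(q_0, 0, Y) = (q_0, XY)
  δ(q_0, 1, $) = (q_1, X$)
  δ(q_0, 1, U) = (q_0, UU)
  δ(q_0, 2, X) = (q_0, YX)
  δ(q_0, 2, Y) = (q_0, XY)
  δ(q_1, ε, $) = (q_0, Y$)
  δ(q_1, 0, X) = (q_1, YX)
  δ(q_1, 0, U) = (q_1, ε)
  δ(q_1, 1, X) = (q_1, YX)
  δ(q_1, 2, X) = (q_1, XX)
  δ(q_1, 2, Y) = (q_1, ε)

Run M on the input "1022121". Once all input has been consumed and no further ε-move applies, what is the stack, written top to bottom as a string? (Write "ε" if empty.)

(q_0, 1022121, $)
  read 1, top $: go to q_1, push X$ → (q_1, 022121, X$)
  read 0, top X: go to q_1, push YX → (q_1, 22121, YX$)
  read 2, top Y: go to q_1, push ε → (q_1, 2121, X$)
  read 2, top X: go to q_1, push XX → (q_1, 121, XX$)
  read 1, top X: go to q_1, push YX → (q_1, 21, YXX$)
  read 2, top Y: go to q_1, push ε → (q_1, 1, XX$)
  read 1, top X: go to q_1, push YX → (q_1, ε, YXX$)
All input consumed in state q_1 with stack YXX$.

YXX$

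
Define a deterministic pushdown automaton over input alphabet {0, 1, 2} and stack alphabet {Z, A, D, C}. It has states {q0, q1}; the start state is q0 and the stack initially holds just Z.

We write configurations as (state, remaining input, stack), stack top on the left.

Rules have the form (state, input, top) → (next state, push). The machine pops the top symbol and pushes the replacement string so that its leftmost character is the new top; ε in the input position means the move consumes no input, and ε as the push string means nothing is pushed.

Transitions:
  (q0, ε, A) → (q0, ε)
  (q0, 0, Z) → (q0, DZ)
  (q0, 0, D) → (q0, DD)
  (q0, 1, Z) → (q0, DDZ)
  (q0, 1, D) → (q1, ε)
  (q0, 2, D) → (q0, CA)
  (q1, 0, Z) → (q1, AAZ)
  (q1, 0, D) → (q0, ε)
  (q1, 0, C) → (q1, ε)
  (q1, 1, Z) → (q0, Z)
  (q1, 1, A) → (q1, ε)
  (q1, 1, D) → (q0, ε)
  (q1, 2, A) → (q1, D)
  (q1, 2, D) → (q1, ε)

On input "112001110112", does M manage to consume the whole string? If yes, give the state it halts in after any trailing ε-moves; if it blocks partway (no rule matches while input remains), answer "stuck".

stuck

(q0, 112001110112, Z)
  read 1, top Z: go to q0, push DDZ → (q0, 12001110112, DDZ)
  read 1, top D: go to q1, push ε → (q1, 2001110112, DZ)
  read 2, top D: go to q1, push ε → (q1, 001110112, Z)
  read 0, top Z: go to q1, push AAZ → (q1, 01110112, AAZ)
No transition for (q1, 0, top A); M blocks with input 01110112 remaining.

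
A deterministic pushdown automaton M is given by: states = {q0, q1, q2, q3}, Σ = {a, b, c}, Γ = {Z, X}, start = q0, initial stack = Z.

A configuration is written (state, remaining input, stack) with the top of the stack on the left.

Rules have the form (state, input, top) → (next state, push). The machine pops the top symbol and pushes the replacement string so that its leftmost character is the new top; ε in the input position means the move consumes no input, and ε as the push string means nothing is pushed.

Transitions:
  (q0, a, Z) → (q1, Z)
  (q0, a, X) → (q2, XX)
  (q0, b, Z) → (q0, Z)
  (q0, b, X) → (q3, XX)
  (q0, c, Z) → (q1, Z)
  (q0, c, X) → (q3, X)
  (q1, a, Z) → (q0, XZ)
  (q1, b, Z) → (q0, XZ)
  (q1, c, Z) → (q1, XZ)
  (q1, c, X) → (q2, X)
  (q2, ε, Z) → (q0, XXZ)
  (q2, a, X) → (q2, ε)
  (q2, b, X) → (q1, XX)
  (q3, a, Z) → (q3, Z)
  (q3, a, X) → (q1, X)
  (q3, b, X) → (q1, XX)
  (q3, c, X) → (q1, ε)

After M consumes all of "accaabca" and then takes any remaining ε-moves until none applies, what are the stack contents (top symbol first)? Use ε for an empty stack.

(q0, accaabca, Z) ⊢ (q1, ccaabca, Z) ⊢ (q1, caabca, XZ) ⊢ (q2, aabca, XZ) ⊢ (q2, abca, Z) ⊢ (q0, abca, XXZ) ⊢ (q2, bca, XXXZ) ⊢ (q1, ca, XXXXZ) ⊢ (q2, a, XXXXZ) ⊢ (q2, ε, XXXZ)
All input consumed in state q2 with stack XXXZ.

XXXZ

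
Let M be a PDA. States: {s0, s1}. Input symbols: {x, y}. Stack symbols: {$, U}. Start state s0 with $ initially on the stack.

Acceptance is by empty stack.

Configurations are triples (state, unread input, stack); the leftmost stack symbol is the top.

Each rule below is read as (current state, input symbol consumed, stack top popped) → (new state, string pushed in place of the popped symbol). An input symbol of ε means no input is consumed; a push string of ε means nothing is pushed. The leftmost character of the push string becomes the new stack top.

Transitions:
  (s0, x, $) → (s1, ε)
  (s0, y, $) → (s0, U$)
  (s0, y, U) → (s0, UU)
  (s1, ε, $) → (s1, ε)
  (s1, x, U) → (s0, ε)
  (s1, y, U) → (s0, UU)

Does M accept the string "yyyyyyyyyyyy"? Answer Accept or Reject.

No computation consumes all input and empties the stack.

Reject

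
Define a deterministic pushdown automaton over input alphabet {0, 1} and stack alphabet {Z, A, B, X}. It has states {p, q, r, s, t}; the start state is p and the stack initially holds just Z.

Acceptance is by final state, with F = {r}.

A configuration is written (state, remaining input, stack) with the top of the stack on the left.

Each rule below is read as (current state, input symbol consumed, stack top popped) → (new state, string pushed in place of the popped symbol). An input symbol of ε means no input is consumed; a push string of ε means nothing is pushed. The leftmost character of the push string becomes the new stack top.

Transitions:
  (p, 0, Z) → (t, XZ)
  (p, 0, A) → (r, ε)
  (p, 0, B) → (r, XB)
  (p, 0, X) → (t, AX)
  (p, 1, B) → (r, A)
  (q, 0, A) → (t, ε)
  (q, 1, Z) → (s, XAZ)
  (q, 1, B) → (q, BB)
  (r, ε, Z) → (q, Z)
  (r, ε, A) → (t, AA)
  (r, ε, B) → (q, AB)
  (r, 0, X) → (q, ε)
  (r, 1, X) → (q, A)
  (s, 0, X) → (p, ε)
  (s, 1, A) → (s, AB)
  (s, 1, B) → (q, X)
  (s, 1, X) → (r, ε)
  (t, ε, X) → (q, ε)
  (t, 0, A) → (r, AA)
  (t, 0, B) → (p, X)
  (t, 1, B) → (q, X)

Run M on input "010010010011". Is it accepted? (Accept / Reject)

(p, 010010010011, Z)
  read 0, top Z: go to t, push XZ → (t, 10010010011, XZ)
  ε-move, top X: go to q, push ε → (q, 10010010011, Z)
  read 1, top Z: go to s, push XAZ → (s, 0010010011, XAZ)
  read 0, top X: go to p, push ε → (p, 010010011, AZ)
  read 0, top A: go to r, push ε → (r, 10010011, Z)
  ε-move, top Z: go to q, push Z → (q, 10010011, Z)
  read 1, top Z: go to s, push XAZ → (s, 0010011, XAZ)
  read 0, top X: go to p, push ε → (p, 010011, AZ)
  read 0, top A: go to r, push ε → (r, 10011, Z)
  ε-move, top Z: go to q, push Z → (q, 10011, Z)
  read 1, top Z: go to s, push XAZ → (s, 0011, XAZ)
  read 0, top X: go to p, push ε → (p, 011, AZ)
  read 0, top A: go to r, push ε → (r, 11, Z)
  ε-move, top Z: go to q, push Z → (q, 11, Z)
  read 1, top Z: go to s, push XAZ → (s, 1, XAZ)
  read 1, top X: go to r, push ε → (r, ε, AZ)
All input consumed; state r ∈ F.

Accept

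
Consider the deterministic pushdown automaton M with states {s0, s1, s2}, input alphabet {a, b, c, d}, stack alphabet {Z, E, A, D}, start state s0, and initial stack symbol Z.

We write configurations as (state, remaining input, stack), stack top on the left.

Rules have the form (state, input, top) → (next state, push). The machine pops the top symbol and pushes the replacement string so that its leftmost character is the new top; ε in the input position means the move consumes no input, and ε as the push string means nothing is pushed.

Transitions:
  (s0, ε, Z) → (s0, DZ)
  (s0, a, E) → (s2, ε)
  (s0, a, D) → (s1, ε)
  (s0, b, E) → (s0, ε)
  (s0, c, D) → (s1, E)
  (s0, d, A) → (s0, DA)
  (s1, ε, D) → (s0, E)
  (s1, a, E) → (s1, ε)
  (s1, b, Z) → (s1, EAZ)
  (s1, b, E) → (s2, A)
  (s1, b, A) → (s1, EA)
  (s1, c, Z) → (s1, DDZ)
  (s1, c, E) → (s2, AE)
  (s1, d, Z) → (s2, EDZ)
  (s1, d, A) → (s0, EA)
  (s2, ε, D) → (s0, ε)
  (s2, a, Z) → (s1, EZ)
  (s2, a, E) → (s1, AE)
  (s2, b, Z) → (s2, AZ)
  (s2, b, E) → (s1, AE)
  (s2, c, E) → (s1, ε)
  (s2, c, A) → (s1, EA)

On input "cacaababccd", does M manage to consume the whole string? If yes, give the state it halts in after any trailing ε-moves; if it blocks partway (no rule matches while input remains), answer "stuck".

stuck

(s0, cacaababccd, Z)
  ε-move, top Z: go to s0, push DZ → (s0, cacaababccd, DZ)
  read c, top D: go to s1, push E → (s1, acaababccd, EZ)
  read a, top E: go to s1, push ε → (s1, caababccd, Z)
  read c, top Z: go to s1, push DDZ → (s1, aababccd, DDZ)
  ε-move, top D: go to s0, push E → (s0, aababccd, EDZ)
  read a, top E: go to s2, push ε → (s2, ababccd, DZ)
  ε-move, top D: go to s0, push ε → (s0, ababccd, Z)
  ε-move, top Z: go to s0, push DZ → (s0, ababccd, DZ)
  read a, top D: go to s1, push ε → (s1, babccd, Z)
  read b, top Z: go to s1, push EAZ → (s1, abccd, EAZ)
  read a, top E: go to s1, push ε → (s1, bccd, AZ)
  read b, top A: go to s1, push EA → (s1, ccd, EAZ)
  read c, top E: go to s2, push AE → (s2, cd, AEAZ)
  read c, top A: go to s1, push EA → (s1, d, EAEAZ)
No transition for (s1, d, top E); M blocks with input d remaining.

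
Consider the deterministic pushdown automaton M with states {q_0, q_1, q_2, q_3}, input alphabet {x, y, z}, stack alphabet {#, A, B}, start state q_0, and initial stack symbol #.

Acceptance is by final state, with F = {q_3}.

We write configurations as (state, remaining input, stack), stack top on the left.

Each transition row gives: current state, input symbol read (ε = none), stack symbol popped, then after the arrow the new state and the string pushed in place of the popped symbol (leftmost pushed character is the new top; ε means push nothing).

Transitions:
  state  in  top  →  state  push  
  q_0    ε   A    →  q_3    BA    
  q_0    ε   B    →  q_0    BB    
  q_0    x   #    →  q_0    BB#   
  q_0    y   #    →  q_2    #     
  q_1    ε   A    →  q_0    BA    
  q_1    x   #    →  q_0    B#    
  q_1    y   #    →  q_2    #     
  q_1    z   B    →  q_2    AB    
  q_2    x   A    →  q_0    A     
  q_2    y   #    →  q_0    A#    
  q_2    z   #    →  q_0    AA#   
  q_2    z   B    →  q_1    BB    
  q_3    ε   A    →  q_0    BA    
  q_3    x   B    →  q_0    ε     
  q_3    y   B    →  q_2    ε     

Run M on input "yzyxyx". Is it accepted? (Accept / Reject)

(q_0, yzyxyx, #)
  read y, top #: go to q_2, push # → (q_2, zyxyx, #)
  read z, top #: go to q_0, push AA# → (q_0, yxyx, AA#)
  ε-move, top A: go to q_3, push BA → (q_3, yxyx, BAA#)
  read y, top B: go to q_2, push ε → (q_2, xyx, AA#)
  read x, top A: go to q_0, push A → (q_0, yx, AA#)
  ε-move, top A: go to q_3, push BA → (q_3, yx, BAA#)
  read y, top B: go to q_2, push ε → (q_2, x, AA#)
  read x, top A: go to q_0, push A → (q_0, ε, AA#)
  ε-move, top A: go to q_3, push BA → (q_3, ε, BAA#)
All input consumed; state q_3 ∈ F.

Accept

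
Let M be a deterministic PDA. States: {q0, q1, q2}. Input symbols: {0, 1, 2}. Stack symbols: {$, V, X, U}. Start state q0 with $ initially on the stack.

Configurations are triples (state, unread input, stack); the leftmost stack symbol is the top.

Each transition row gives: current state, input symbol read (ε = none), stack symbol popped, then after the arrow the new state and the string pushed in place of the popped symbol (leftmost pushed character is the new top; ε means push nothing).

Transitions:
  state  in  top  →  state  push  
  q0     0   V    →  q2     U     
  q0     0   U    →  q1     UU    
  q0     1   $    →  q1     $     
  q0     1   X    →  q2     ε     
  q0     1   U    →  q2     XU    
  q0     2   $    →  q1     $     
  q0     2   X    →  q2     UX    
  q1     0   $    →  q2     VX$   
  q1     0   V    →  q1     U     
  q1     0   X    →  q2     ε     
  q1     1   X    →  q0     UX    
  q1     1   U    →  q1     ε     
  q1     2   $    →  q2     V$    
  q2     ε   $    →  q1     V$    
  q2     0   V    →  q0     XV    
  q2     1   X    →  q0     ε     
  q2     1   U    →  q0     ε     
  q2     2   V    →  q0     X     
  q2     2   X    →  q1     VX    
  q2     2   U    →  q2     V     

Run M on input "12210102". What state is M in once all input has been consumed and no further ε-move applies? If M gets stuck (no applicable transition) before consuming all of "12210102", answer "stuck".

q0

(q0, 12210102, $)
  read 1, top $: go to q1, push $ → (q1, 2210102, $)
  read 2, top $: go to q2, push V$ → (q2, 210102, V$)
  read 2, top V: go to q0, push X → (q0, 10102, X$)
  read 1, top X: go to q2, push ε → (q2, 0102, $)
  ε-move, top $: go to q1, push V$ → (q1, 0102, V$)
  read 0, top V: go to q1, push U → (q1, 102, U$)
  read 1, top U: go to q1, push ε → (q1, 02, $)
  read 0, top $: go to q2, push VX$ → (q2, 2, VX$)
  read 2, top V: go to q0, push X → (q0, ε, XX$)
All input consumed; M is in state q0.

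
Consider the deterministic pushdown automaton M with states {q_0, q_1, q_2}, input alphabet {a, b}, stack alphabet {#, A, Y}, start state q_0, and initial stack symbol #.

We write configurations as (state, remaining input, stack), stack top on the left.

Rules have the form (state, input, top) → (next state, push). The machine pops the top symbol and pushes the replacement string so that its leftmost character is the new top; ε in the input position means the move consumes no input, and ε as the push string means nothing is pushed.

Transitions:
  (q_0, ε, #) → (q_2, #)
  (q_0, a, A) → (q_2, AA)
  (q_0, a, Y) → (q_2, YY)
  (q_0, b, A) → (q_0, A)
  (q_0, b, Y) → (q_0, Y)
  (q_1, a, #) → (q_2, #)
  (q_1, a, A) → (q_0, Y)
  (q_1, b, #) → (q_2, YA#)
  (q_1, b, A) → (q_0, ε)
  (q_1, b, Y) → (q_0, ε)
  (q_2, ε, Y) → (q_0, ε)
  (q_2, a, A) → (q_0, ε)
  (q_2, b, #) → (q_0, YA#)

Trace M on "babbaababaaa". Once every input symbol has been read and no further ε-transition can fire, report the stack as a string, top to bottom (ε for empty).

YA#

(q_0, babbaababaaa, #)
  ε-move, top #: go to q_2, push # → (q_2, babbaababaaa, #)
  read b, top #: go to q_0, push YA# → (q_0, abbaababaaa, YA#)
  read a, top Y: go to q_2, push YY → (q_2, bbaababaaa, YYA#)
  ε-move, top Y: go to q_0, push ε → (q_0, bbaababaaa, YA#)
  read b, top Y: go to q_0, push Y → (q_0, baababaaa, YA#)
  read b, top Y: go to q_0, push Y → (q_0, aababaaa, YA#)
  read a, top Y: go to q_2, push YY → (q_2, ababaaa, YYA#)
  ε-move, top Y: go to q_0, push ε → (q_0, ababaaa, YA#)
  read a, top Y: go to q_2, push YY → (q_2, babaaa, YYA#)
  ε-move, top Y: go to q_0, push ε → (q_0, babaaa, YA#)
  read b, top Y: go to q_0, push Y → (q_0, abaaa, YA#)
  read a, top Y: go to q_2, push YY → (q_2, baaa, YYA#)
  ε-move, top Y: go to q_0, push ε → (q_0, baaa, YA#)
  read b, top Y: go to q_0, push Y → (q_0, aaa, YA#)
  read a, top Y: go to q_2, push YY → (q_2, aa, YYA#)
  ε-move, top Y: go to q_0, push ε → (q_0, aa, YA#)
  read a, top Y: go to q_2, push YY → (q_2, a, YYA#)
  ε-move, top Y: go to q_0, push ε → (q_0, a, YA#)
  read a, top Y: go to q_2, push YY → (q_2, ε, YYA#)
  ε-move, top Y: go to q_0, push ε → (q_0, ε, YA#)
All input consumed in state q_0 with stack YA#.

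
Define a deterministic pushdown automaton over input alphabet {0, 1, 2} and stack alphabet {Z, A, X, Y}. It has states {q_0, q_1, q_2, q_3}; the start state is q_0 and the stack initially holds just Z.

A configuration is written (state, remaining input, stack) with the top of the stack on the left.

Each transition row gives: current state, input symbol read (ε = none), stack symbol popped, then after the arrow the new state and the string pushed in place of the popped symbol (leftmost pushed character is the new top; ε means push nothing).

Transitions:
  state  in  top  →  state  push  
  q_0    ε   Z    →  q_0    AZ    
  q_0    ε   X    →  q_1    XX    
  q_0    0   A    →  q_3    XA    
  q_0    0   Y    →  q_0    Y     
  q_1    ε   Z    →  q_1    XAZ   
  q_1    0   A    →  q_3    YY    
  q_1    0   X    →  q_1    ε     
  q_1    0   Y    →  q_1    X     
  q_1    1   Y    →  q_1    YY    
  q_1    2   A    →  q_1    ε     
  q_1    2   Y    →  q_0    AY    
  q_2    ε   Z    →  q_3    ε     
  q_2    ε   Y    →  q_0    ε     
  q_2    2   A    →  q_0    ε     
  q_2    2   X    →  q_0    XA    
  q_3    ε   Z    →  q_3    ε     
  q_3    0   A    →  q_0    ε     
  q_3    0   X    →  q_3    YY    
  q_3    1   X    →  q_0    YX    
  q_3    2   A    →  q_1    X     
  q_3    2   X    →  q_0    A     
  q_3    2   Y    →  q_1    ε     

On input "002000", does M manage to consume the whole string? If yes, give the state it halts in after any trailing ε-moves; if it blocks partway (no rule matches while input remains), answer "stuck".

q_3

(q_0, 002000, Z)
  ε-move, top Z: go to q_0, push AZ → (q_0, 002000, AZ)
  read 0, top A: go to q_3, push XA → (q_3, 02000, XAZ)
  read 0, top X: go to q_3, push YY → (q_3, 2000, YYAZ)
  read 2, top Y: go to q_1, push ε → (q_1, 000, YAZ)
  read 0, top Y: go to q_1, push X → (q_1, 00, XAZ)
  read 0, top X: go to q_1, push ε → (q_1, 0, AZ)
  read 0, top A: go to q_3, push YY → (q_3, ε, YYZ)
All input consumed; M is in state q_3.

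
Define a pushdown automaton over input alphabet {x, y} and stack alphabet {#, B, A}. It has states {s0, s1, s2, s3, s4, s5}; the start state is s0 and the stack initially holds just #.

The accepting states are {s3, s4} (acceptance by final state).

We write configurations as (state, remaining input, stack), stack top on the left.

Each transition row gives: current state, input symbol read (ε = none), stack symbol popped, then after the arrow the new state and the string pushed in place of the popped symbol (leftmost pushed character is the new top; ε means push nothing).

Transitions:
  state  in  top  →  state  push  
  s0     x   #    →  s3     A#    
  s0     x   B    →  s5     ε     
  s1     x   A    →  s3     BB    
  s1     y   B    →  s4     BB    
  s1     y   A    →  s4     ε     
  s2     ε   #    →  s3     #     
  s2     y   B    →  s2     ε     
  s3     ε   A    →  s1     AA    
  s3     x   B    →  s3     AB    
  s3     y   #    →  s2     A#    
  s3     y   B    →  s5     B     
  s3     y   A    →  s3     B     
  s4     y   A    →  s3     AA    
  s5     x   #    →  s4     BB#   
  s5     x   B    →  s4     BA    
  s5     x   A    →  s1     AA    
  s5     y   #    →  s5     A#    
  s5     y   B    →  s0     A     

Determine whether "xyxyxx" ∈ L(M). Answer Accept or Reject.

Accept

One accepting computation: (s0, xyxyxx, #) ⊢ (s3, yxyxx, A#) ⊢ (s3, xyxx, B#) ⊢ (s3, yxx, AB#) ⊢ (s3, xx, BB#) ⊢ (s3, x, ABB#) ⊢ (s1, x, AABB#) ⊢ (s3, ε, BBABB#)
All input consumed and state s3 ∈ F.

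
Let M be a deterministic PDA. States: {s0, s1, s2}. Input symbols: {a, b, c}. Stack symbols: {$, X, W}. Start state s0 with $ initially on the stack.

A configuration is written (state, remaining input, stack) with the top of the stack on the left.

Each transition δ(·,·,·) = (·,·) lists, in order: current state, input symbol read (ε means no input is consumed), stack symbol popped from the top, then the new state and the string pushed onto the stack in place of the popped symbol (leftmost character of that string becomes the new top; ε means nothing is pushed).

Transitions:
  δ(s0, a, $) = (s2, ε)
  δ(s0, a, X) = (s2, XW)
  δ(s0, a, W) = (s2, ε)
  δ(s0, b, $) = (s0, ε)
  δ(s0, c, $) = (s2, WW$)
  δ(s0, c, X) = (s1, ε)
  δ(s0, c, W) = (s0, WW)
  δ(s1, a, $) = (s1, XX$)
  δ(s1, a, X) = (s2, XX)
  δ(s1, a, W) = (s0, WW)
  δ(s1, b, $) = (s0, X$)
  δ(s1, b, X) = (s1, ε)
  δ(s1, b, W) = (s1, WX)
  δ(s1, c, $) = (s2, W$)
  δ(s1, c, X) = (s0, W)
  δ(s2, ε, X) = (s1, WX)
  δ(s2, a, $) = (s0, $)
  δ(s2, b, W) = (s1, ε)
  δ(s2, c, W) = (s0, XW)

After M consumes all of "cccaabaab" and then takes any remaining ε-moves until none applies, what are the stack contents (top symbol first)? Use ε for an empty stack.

$

(s0, cccaabaab, $)
  read c, top $: go to s2, push WW$ → (s2, ccaabaab, WW$)
  read c, top W: go to s0, push XW → (s0, caabaab, XWW$)
  read c, top X: go to s1, push ε → (s1, aabaab, WW$)
  read a, top W: go to s0, push WW → (s0, abaab, WWW$)
  read a, top W: go to s2, push ε → (s2, baab, WW$)
  read b, top W: go to s1, push ε → (s1, aab, W$)
  read a, top W: go to s0, push WW → (s0, ab, WW$)
  read a, top W: go to s2, push ε → (s2, b, W$)
  read b, top W: go to s1, push ε → (s1, ε, $)
All input consumed in state s1 with stack $.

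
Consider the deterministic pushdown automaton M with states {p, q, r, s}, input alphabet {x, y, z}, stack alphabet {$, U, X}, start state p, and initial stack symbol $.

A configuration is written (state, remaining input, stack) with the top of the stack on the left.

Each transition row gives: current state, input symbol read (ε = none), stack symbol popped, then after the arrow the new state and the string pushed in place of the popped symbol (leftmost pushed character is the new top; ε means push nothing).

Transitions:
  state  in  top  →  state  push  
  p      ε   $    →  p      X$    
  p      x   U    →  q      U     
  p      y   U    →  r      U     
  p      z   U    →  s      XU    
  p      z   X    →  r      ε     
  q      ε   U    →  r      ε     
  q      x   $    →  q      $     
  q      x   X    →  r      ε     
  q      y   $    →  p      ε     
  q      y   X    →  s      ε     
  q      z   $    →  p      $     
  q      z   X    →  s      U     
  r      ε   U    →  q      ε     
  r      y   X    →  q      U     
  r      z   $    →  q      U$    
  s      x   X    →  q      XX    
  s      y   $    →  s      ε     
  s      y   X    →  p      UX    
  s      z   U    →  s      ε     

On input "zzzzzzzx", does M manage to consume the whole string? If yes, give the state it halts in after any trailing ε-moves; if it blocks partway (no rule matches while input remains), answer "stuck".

(p, zzzzzzzx, $)
  ε-move, top $: go to p, push X$ → (p, zzzzzzzx, X$)
  read z, top X: go to r, push ε → (r, zzzzzzx, $)
  read z, top $: go to q, push U$ → (q, zzzzzx, U$)
  ε-move, top U: go to r, push ε → (r, zzzzzx, $)
  read z, top $: go to q, push U$ → (q, zzzzx, U$)
  ε-move, top U: go to r, push ε → (r, zzzzx, $)
  read z, top $: go to q, push U$ → (q, zzzx, U$)
  ε-move, top U: go to r, push ε → (r, zzzx, $)
  read z, top $: go to q, push U$ → (q, zzx, U$)
  ε-move, top U: go to r, push ε → (r, zzx, $)
  read z, top $: go to q, push U$ → (q, zx, U$)
  ε-move, top U: go to r, push ε → (r, zx, $)
  read z, top $: go to q, push U$ → (q, x, U$)
  ε-move, top U: go to r, push ε → (r, x, $)
No transition for (r, x, top $); M blocks with input x remaining.

stuck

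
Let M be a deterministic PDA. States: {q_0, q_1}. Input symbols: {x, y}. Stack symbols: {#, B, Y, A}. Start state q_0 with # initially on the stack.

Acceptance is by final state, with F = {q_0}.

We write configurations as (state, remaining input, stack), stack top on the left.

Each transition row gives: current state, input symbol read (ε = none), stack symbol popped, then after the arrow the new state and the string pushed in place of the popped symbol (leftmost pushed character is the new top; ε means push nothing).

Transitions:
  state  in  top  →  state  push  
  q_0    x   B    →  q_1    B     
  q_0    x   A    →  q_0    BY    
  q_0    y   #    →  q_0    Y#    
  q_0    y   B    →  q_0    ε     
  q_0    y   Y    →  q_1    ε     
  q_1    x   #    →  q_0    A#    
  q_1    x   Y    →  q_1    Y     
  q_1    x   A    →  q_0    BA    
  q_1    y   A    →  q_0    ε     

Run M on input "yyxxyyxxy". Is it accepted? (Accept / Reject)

(q_0, yyxxyyxxy, #)
  read y, top #: go to q_0, push Y# → (q_0, yxxyyxxy, Y#)
  read y, top Y: go to q_1, push ε → (q_1, xxyyxxy, #)
  read x, top #: go to q_0, push A# → (q_0, xyyxxy, A#)
  read x, top A: go to q_0, push BY → (q_0, yyxxy, BY#)
  read y, top B: go to q_0, push ε → (q_0, yxxy, Y#)
  read y, top Y: go to q_1, push ε → (q_1, xxy, #)
  read x, top #: go to q_0, push A# → (q_0, xy, A#)
  read x, top A: go to q_0, push BY → (q_0, y, BY#)
  read y, top B: go to q_0, push ε → (q_0, ε, Y#)
All input consumed; state q_0 ∈ F.

Accept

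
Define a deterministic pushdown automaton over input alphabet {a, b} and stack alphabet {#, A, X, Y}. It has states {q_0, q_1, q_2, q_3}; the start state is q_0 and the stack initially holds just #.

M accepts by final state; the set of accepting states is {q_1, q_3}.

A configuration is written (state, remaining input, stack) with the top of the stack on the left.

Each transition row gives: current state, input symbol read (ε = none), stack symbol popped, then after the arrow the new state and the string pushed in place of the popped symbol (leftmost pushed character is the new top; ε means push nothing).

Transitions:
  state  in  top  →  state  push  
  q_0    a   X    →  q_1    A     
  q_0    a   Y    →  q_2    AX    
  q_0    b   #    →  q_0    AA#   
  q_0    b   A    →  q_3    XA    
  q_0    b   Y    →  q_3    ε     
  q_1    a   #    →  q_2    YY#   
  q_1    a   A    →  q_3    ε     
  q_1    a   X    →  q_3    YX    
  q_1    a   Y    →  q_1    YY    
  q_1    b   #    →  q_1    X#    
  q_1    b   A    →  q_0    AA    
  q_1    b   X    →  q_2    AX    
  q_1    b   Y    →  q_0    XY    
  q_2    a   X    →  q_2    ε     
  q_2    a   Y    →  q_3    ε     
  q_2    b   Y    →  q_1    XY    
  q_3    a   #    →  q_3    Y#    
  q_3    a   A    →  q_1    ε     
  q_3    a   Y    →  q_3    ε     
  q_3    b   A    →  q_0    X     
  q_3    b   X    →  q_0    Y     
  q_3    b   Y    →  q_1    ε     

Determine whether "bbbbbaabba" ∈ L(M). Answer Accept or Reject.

Reject

(q_0, bbbbbaabba, #)
  read b, top #: go to q_0, push AA# → (q_0, bbbbaabba, AA#)
  read b, top A: go to q_3, push XA → (q_3, bbbaabba, XAA#)
  read b, top X: go to q_0, push Y → (q_0, bbaabba, YAA#)
  read b, top Y: go to q_3, push ε → (q_3, baabba, AA#)
  read b, top A: go to q_0, push X → (q_0, aabba, XA#)
  read a, top X: go to q_1, push A → (q_1, abba, AA#)
  read a, top A: go to q_3, push ε → (q_3, bba, A#)
  read b, top A: go to q_0, push X → (q_0, ba, X#)
No transition applies at (q_0, ba, X#); input not fully consumed.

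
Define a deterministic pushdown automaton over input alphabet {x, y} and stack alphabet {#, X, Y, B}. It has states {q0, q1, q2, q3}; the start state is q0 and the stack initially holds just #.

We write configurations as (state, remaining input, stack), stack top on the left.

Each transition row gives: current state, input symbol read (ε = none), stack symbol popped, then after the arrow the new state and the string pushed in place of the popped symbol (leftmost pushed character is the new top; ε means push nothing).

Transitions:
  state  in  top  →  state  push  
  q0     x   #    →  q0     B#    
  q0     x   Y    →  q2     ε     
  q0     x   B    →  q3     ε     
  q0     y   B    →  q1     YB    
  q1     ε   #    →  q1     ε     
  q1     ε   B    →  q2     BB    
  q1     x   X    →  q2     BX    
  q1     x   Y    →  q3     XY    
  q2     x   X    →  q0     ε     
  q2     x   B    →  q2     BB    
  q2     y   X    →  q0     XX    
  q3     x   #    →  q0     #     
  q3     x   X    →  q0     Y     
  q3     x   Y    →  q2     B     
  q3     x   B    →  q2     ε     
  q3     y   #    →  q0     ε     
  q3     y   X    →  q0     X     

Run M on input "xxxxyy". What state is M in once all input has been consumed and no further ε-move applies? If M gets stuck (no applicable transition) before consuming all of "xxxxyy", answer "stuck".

stuck

(q0, xxxxyy, #)
  read x, top #: go to q0, push B# → (q0, xxxyy, B#)
  read x, top B: go to q3, push ε → (q3, xxyy, #)
  read x, top #: go to q0, push # → (q0, xyy, #)
  read x, top #: go to q0, push B# → (q0, yy, B#)
  read y, top B: go to q1, push YB → (q1, y, YB#)
No transition for (q1, y, top Y); M blocks with input y remaining.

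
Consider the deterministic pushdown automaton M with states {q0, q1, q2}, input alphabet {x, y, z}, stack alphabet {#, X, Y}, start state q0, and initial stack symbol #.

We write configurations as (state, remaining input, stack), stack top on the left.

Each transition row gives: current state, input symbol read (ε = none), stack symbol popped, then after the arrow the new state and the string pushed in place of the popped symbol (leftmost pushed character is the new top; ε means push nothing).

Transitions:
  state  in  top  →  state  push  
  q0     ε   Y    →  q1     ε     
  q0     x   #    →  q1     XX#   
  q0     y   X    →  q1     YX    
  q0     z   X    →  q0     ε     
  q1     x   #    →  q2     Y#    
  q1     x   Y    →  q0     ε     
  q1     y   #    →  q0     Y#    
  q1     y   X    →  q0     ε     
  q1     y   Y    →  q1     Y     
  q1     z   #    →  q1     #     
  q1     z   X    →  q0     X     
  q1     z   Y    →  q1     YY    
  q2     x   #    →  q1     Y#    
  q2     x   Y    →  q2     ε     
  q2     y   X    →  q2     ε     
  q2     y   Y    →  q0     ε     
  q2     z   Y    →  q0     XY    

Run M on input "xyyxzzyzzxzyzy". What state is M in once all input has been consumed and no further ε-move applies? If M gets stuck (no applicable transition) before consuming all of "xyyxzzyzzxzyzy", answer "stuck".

(q0, xyyxzzyzzxzyzy, #) ⊢ (q1, yyxzzyzzxzyzy, XX#) ⊢ (q0, yxzzyzzxzyzy, X#) ⊢ (q1, xzzyzzxzyzy, YX#) ⊢ (q0, zzyzzxzyzy, X#) ⊢ (q0, zyzzxzyzy, #)
No transition for (q0, z, top #); M blocks with input zyzzxzyzy remaining.

stuck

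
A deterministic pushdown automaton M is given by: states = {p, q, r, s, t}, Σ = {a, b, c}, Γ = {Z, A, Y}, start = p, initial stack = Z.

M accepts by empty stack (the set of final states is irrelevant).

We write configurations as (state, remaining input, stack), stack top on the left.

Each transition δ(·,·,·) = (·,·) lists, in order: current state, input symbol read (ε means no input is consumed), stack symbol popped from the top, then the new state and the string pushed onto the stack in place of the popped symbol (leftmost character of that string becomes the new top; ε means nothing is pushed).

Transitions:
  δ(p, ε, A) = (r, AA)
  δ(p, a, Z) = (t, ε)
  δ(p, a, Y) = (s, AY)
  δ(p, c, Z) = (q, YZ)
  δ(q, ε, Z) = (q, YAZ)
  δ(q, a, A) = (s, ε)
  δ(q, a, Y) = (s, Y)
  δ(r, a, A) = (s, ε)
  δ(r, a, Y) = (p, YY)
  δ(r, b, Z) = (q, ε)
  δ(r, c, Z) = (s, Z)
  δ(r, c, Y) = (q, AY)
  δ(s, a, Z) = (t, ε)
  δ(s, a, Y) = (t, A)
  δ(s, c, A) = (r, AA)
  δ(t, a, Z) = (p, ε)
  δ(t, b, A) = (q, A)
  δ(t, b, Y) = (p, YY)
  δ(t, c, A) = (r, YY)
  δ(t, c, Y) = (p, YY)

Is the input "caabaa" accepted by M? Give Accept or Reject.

Accept

(p, caabaa, Z) ⊢ (q, aabaa, YZ) ⊢ (s, abaa, YZ) ⊢ (t, baa, AZ) ⊢ (q, aa, AZ) ⊢ (s, a, Z) ⊢ (t, ε, ε)
All input consumed and the stack is empty.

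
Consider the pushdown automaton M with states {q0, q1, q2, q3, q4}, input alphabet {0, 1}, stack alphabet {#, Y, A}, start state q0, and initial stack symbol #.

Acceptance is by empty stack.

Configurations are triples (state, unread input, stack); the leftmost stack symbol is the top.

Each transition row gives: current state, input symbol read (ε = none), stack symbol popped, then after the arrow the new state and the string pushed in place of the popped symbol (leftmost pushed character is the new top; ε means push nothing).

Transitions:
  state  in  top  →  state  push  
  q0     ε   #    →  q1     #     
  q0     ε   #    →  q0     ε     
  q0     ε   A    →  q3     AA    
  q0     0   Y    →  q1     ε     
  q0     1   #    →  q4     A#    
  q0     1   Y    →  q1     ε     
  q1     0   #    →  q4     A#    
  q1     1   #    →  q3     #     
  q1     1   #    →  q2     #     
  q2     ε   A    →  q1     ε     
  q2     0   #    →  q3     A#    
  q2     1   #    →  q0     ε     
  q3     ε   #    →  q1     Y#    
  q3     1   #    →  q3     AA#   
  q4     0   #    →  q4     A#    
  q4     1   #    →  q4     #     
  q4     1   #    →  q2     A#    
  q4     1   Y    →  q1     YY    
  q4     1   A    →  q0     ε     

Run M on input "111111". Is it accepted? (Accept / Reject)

Accept

One accepting computation: (q0, 111111, #) ⊢ (q4, 11111, A#) ⊢ (q0, 1111, #) ⊢ (q4, 111, A#) ⊢ (q0, 11, #) ⊢ (q1, 11, #) ⊢ (q2, 1, #) ⊢ (q0, ε, ε)
All input consumed and the stack is empty.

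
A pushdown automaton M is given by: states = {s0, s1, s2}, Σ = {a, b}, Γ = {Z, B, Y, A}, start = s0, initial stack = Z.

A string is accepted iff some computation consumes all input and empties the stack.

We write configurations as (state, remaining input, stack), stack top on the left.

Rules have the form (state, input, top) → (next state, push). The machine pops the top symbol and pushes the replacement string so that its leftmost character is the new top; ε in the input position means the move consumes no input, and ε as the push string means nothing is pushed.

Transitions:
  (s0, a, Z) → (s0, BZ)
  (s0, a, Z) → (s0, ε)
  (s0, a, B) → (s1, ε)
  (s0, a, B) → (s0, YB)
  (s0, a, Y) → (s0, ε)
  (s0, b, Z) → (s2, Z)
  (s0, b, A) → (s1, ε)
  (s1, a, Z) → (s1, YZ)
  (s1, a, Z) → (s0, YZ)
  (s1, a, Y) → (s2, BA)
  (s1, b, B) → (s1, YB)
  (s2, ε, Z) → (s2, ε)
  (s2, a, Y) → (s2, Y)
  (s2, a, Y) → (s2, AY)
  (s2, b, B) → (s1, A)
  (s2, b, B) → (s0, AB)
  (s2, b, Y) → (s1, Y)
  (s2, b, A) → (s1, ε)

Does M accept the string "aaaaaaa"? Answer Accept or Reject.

One accepting computation: (s0, aaaaaaa, Z) ⊢ (s0, aaaaaa, BZ) ⊢ (s0, aaaaa, YBZ) ⊢ (s0, aaaa, BZ) ⊢ (s1, aaa, Z) ⊢ (s0, aa, YZ) ⊢ (s0, a, Z) ⊢ (s0, ε, ε)
All input consumed and the stack is empty.

Accept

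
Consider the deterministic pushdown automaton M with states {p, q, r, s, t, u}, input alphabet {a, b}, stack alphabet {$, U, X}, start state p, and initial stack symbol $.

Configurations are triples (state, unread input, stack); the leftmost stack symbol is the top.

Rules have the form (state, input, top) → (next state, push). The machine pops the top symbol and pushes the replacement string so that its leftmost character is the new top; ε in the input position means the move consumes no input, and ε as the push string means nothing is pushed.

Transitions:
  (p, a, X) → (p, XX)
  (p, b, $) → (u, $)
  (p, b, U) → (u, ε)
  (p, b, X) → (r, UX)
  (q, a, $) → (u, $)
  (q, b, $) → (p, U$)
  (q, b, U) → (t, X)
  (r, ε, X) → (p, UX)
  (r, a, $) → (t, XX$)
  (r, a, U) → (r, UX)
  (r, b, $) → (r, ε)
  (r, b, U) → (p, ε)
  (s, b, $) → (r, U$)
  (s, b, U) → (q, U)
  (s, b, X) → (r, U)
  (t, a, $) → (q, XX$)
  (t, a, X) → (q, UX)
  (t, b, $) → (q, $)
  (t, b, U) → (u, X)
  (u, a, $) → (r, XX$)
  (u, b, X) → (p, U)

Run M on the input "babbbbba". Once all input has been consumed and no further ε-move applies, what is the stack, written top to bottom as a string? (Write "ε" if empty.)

UXX$

(p, babbbbba, $)
  read b, top $: go to u, push $ → (u, abbbbba, $)
  read a, top $: go to r, push XX$ → (r, bbbbba, XX$)
  ε-move, top X: go to p, push UX → (p, bbbbba, UXX$)
  read b, top U: go to u, push ε → (u, bbbba, XX$)
  read b, top X: go to p, push U → (p, bbba, UX$)
  read b, top U: go to u, push ε → (u, bba, X$)
  read b, top X: go to p, push U → (p, ba, U$)
  read b, top U: go to u, push ε → (u, a, $)
  read a, top $: go to r, push XX$ → (r, ε, XX$)
  ε-move, top X: go to p, push UX → (p, ε, UXX$)
All input consumed in state p with stack UXX$.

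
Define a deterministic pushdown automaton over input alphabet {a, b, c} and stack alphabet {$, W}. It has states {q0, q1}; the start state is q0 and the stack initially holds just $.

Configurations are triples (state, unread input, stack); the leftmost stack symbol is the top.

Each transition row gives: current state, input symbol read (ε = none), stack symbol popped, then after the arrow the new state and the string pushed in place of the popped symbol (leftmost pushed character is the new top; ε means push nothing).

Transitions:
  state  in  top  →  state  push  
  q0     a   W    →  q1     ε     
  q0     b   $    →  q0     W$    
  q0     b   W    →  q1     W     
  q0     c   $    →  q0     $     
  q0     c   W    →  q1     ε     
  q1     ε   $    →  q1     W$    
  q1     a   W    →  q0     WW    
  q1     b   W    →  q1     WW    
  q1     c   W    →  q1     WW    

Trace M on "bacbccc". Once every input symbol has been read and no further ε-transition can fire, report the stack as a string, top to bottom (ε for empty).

(q0, bacbccc, $)
  read b, top $: go to q0, push W$ → (q0, acbccc, W$)
  read a, top W: go to q1, push ε → (q1, cbccc, $)
  ε-move, top $: go to q1, push W$ → (q1, cbccc, W$)
  read c, top W: go to q1, push WW → (q1, bccc, WW$)
  read b, top W: go to q1, push WW → (q1, ccc, WWW$)
  read c, top W: go to q1, push WW → (q1, cc, WWWW$)
  read c, top W: go to q1, push WW → (q1, c, WWWWW$)
  read c, top W: go to q1, push WW → (q1, ε, WWWWWW$)
All input consumed in state q1 with stack WWWWWW$.

WWWWWW$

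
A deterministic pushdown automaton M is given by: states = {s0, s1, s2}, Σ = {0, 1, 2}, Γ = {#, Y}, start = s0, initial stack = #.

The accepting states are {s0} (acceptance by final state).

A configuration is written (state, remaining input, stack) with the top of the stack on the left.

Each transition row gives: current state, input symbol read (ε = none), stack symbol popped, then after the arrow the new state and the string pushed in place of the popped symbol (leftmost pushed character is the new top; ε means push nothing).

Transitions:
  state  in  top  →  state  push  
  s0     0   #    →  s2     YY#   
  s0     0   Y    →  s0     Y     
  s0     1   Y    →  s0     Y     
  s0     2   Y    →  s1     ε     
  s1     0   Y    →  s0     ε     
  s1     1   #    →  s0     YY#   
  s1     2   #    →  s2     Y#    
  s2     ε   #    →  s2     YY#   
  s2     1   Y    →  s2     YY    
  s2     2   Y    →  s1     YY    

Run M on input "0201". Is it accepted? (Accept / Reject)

Accept

(s0, 0201, #)
  read 0, top #: go to s2, push YY# → (s2, 201, YY#)
  read 2, top Y: go to s1, push YY → (s1, 01, YYY#)
  read 0, top Y: go to s0, push ε → (s0, 1, YY#)
  read 1, top Y: go to s0, push Y → (s0, ε, YY#)
All input consumed; state s0 ∈ F.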